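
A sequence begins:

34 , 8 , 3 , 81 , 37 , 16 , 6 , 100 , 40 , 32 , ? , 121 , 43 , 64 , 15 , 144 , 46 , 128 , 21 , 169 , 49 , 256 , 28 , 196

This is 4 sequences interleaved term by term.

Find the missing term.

10

Split by position mod 4: positions 1, 5, 9, … form one track, and each other residue class forms its own.
Track A: 34, 37, 40, 43, 46, 49 — adding 3 each time.
Track B: 8, 16, 32, 64, 128, 256 — successive powers of 2.
Track C: 3, 6, ?, 15, 21, 28 — triangular numbers n(n+1)/2 for n = 2, 3, ….
Track D: 81, 100, 121, 144, 169, 196 — perfect squares starting at 9².
Filling track C at index 3 by its rule yields 10.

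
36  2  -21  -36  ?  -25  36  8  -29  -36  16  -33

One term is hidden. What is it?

The terms cycle through 3 interleaved subsequences.
Track A: 36, -36, 36, -36 — alternating ±36.
Track B: 2, ?, 8, 16 — successive powers of 2.
Track C: -21, -25, -29, -33 — arithmetic, step −4.
The gap is track B's term 2; the rule gives 4.

4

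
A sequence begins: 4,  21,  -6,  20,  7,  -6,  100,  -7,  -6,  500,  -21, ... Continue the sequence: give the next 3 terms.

-6, 2500, -35

Split by position mod 3: positions 1, 4, 7, … form one track, and each other residue class forms its own.
Stream A: 4, 20, 100, 500 (geometric, ×5 each step).
Stream B: 21, 7, -7, -21 (linear: a_n = 35 − 14·n).
Stream C: -6, -6, -6 (the constant sequence -6).
Position 12 → stream C, term 4 = -6.
The 13th slot belongs to stream A; its 5th term is 2500.
The 14th slot belongs to stream B; its 5th term is -35.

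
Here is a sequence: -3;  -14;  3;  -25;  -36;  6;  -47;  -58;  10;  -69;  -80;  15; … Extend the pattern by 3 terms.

-91, -102, 21

Positions follow the repeating pattern AAB; grouping by letter gives 2 tracks.
Subsequence A = -3, -14, -25, -36, -47, -58, -69, -80: arithmetic, step −11.
Subsequence B = 3, 6, 10, 15: triangular numbers n(n+1)/2 for n = 2, 3, ….
The 13th slot belongs to subsequence A; its 9th term is -91.
Position 14 → subsequence A, term 10 = -102.
Term 15 comes from subsequence B (its 5th entry): 21.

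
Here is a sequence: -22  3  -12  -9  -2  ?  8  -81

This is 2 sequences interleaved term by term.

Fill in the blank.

27

Positions 1, 3, 5, … form one subsequence and positions 2, 4, 6, … form another.
Track A is -22, -12, -2, 8, which is linear: a_n = -32 + 10·n.
Track B is 3, -9, ?, -81, which is geometric with ratio -3.
Filling track B at index 3 by its rule yields 27.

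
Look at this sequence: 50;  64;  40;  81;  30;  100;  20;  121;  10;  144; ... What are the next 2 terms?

0, 169

Positions 1, 3, 5, … form one subsequence and positions 2, 4, 6, … form another.
Subsequence A is 50, 40, 30, 20, 10, which is linear: a_n = 60 − 10·n.
Subsequence B is 64, 81, 100, 121, 144, which is consecutive squares n² from n = 8.
Term 11 comes from subsequence A (its 6th entry): 0.
Term 12 comes from subsequence B (its 6th entry): 169.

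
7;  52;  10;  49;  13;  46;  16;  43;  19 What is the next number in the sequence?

Positions 1, 3, 5, … form one subsequence and positions 2, 4, 6, … form another.
Stream A: 7, 10, 13, 16, 19 — arithmetic with common difference +3.
Stream B: 52, 49, 46, 43 — arithmetic with common difference −3.
The 10th slot belongs to stream B; its 5th term is 40.

40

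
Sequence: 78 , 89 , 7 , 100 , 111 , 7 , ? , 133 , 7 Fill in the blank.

122

The slot pattern repeats as AAB (period 3), so there are 2 interleaved tracks.
Track A is 78, 89, 100, 111, ?, 133, which is adding 11 each time.
Track B is 7, 7, 7, which is constant 7.
So the missing entry in track A is 122.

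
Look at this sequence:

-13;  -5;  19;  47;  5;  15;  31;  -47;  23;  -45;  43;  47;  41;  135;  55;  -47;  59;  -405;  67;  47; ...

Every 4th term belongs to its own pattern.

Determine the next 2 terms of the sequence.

77, 1215

Split by position mod 4 into 4 tracks.
Stream A: -13, 5, 23, 41, 59 — arithmetic with common difference +18.
Stream B: -5, 15, -45, 135, -405 — multiplying by -3 each time.
Stream C: 19, 31, 43, 55, 67 — linear: a_n = 7 + 12·n.
Stream D: 47, -47, 47, -47, 47 — alternating ±47.
Position 21 → stream A, term 6 = 77.
Position 22 → stream B, term 6 = 1215.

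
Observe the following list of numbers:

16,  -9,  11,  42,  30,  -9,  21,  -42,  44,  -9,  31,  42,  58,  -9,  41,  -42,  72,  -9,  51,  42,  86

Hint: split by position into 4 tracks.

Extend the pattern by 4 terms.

Read the sequence 4 terms at a time; column i is its own pattern.
Track A: 16, 30, 44, 58, 72, 86. Arithmetic with common difference +14.
Track B: -9, -9, -9, -9, -9. Always -9.
Track C: 11, 21, 31, 41, 51. Adding 10 each time.
Track D: 42, -42, 42, -42, 42. Oscillating between 42 and -42.
Position 22 → track B, term 6 = -9.
The 23rd slot belongs to track C; its 6th term is 61.
Term 24 comes from track D (its 6th entry): -42.
Position 25 → track A, term 7 = 100.

-9, 61, -42, 100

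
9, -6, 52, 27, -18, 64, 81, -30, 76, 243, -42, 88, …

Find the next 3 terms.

729, -54, 100

Read the sequence 3 terms at a time; column i is its own pattern.
Track A: 9, 27, 81, 243 — geometric, ×3 each step.
Track B: -6, -18, -30, -42 — arithmetic with common difference −12.
Track C: 52, 64, 76, 88 — arithmetic, step +12.
Position 13 falls in track A as its term 5, giving 729.
Position 14 → track B, term 5 = -54.
The 15th slot belongs to track C; its 5th term is 100.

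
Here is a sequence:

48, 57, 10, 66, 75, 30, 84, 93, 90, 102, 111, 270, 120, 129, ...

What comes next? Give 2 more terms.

The slot pattern repeats as AAB (period 3), so there are 2 interleaved tracks.
Stream A = 48, 57, 66, 75, 84, 93, 102, 111, 120, 129: adding 9 each time.
Stream B = 10, 30, 90, 270: a geometric progression (common ratio 3).
Term 15 comes from stream B (its 5th entry): 810.
The 16th slot belongs to stream A; its 11th term is 138.

810, 138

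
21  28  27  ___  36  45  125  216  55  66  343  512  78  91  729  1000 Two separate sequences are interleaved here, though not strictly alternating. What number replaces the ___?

Positions follow the repeating pattern AABB; grouping by letter gives 2 tracks.
Track A: 21, 28, 36, 45, 55, 66, 78, 91. Triangular numbers n(n+1)/2 for n = 6, 7, ….
Track B: 27, ?, 125, 216, 343, 512, 729, 1000. Perfect cubes starting at 3³.
Track B's pattern makes the blank 64.

64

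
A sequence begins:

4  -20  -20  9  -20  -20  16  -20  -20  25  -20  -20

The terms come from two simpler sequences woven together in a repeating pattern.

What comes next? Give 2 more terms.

Reading positions in blocks of 3 reveals the pattern ABB — 2 tracks woven together.
Subsequence A is 4, 9, 16, 25, which is consecutive squares n² from n = 2.
Subsequence B is -20, -20, -20, -20, -20, -20, -20, -20, which is always -20.
The 13th slot belongs to subsequence A; its 5th term is 36.
Position 14 → subsequence B, term 9 = -20.

36, -20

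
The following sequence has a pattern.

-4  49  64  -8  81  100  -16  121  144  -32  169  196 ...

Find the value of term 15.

256

Reading positions in blocks of 3 reveals the pattern ABB — 2 tracks woven together.
Track A: -4, -8, -16, -32 — geometric, ×2 each step.
Track B: 49, 64, 81, 100, 121, 144, 169, 196 — perfect squares starting at 7².
Position 15 → track B, term 10 = 256.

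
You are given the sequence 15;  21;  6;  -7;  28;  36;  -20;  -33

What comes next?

Positions follow the repeating pattern AABB; grouping by letter gives 2 tracks.
Subsequence A: 15, 21, 28, 36. The triangular numbers T_5, T_6, ….
Subsequence B: 6, -7, -20, -33. Subtracting 13 each time.
Position 9 falls in subsequence A as its term 5, giving 45.

45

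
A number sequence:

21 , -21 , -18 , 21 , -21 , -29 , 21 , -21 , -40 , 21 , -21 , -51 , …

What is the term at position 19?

Positions follow the repeating pattern AAB; grouping by letter gives 2 tracks.
Stream A: 21, -21, 21, -21, 21, -21, 21, -21 (alternating ±21).
Stream B: -18, -29, -40, -51 (arithmetic with common difference −11).
Position 19 falls in stream A as its term 13, giving 21.

21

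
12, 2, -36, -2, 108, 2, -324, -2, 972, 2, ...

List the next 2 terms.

-2916, -2

Positions 1, 3, 5, … form one subsequence and positions 2, 4, 6, … form another.
Track A = 12, -36, 108, -324, 972: geometric, ×-3 each step.
Track B = 2, -2, 2, -2, 2: oscillating between 2 and -2.
Term 11 comes from track A (its 6th entry): -2916.
Term 12 comes from track B (its 6th entry): -2.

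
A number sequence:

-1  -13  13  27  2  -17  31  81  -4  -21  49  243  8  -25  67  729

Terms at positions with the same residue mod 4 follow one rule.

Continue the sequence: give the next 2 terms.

Split by position mod 4 into 4 tracks.
Track A: -1, 2, -4, 8 (geometric, ×-2 each step).
Track B: -13, -17, -21, -25 (linear: a_n = -9 − 4·n).
Track C: 13, 31, 49, 67 (adding 18 each time).
Track D: 27, 81, 243, 729 (powers 3^3, 3^4, 3^5, …).
Position 17 falls in track A as its term 5, giving -16.
Position 18 → track B, term 5 = -29.

-16, -29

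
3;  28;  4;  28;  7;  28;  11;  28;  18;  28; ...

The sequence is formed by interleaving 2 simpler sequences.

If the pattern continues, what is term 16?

28

The terms cycle through 2 interleaved subsequences.
Track A = 3, 4, 7, 11, 18: a Fibonacci-like recurrence a_n = a_{n-1} + a_{n-2}.
Track B = 28, 28, 28, 28, 28: the constant sequence 28.
The 16th slot belongs to track B; its 8th term is 28.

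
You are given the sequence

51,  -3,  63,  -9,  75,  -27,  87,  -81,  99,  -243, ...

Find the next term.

Split by position mod 2 into 2 tracks.
Subsequence A = 51, 63, 75, 87, 99: linear: a_n = 39 + 12·n.
Subsequence B = -3, -9, -27, -81, -243: geometric, ×3 each step.
Term 11 comes from subsequence A (its 6th entry): 111.

111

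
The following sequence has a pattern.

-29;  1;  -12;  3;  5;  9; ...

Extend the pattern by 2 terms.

22, 27

Odd-indexed and even-indexed terms follow separate rules.
Track A = -29, -12, 5: adding 17 each time.
Track B = 1, 3, 9: powers 3^0, 3^1, 3^2, ….
Position 7 falls in track A as its term 4, giving 22.
Position 8 → track B, term 4 = 27.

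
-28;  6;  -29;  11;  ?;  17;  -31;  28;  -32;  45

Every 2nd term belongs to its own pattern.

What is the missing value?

-30

Split by position mod 2 into 2 tracks.
Track A: -28, -29, ?, -31, -32 — arithmetic with common difference −1.
Track B: 6, 11, 17, 28, 45 — each term equals the sum of the previous two.
Track A's pattern makes the blank -30.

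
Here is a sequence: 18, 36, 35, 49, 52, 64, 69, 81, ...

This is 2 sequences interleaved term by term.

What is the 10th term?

100

Taking every 2nd term gives 2 separate tracks.
Track A: 18, 35, 52, 69 (arithmetic with common difference +17).
Track B: 36, 49, 64, 81 (perfect squares starting at 6²).
Position 10 → track B, term 5 = 100.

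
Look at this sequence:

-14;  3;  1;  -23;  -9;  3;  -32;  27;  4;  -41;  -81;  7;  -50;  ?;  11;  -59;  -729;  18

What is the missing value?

243

Read the sequence 3 terms at a time; column i is its own pattern.
Stream A: -14, -23, -32, -41, -50, -59 — arithmetic with common difference −9.
Stream B: 3, -9, 27, -81, ?, -729 — multiplying by -3 each time.
Stream C: 1, 3, 4, 7, 11, 18 — Fibonacci-style (each term is the sum of the two before it).
Stream B's pattern makes the blank 243.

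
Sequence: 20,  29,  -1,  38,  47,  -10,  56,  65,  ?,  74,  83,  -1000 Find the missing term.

-100

The slot pattern repeats as AAB (period 3), so there are 2 interleaved tracks.
Subsequence A: 20, 29, 38, 47, 56, 65, 74, 83. Adding 9 each time.
Subsequence B: -1, -10, ?, -1000. Multiplying by 10 each time.
Subsequence B's pattern makes the blank -100.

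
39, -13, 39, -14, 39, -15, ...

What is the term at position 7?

39

Split by position mod 2 into 2 tracks.
Track A: 39, 39, 39. Constant 39.
Track B: -13, -14, -15. Subtracting 1 each time.
Term 7 comes from track A (its 4th entry): 39.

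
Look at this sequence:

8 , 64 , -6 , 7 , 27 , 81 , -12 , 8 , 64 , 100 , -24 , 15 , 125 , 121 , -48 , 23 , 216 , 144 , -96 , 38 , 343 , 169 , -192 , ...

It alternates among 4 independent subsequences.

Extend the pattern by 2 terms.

61, 512

Split by position mod 4: positions 1, 5, 9, … form one track, and each other residue class forms its own.
Track A = 8, 27, 64, 125, 216, 343: the cubes 2³, 3³, 4³, ….
Track B = 64, 81, 100, 121, 144, 169: consecutive squares n² from n = 8.
Track C = -6, -12, -24, -48, -96, -192: geometric, ×2 each step.
Track D = 7, 8, 15, 23, 38: a Fibonacci-like recurrence a_n = a_{n-1} + a_{n-2}.
Position 24 falls in track D as its term 6, giving 61.
Term 25 comes from track A (its 7th entry): 512.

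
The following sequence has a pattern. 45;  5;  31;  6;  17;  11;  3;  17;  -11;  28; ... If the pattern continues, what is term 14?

Positions 1, 3, 5, … form one subsequence and positions 2, 4, 6, … form another.
Stream A: 45, 31, 17, 3, -11 — subtracting 14 each time.
Stream B: 5, 6, 11, 17, 28 — each term equals the sum of the previous two.
Term 14 comes from stream B (its 7th entry): 73.

73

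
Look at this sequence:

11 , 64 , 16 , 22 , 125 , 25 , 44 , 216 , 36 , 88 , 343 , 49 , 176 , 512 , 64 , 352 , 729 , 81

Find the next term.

704

Read the sequence 3 terms at a time; column i is its own pattern.
Track A is 11, 22, 44, 88, 176, 352, which is multiplying by 2 each time.
Track B is 64, 125, 216, 343, 512, 729, which is consecutive cubes n³ from n = 4.
Track C is 16, 25, 36, 49, 64, 81, which is perfect squares starting at 4².
The 19th slot belongs to track A; its 7th term is 704.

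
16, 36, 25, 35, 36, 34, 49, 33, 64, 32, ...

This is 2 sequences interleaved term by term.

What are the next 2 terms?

Taking every 2nd term gives 2 separate tracks.
Subsequence A = 16, 25, 36, 49, 64: perfect squares starting at 4².
Subsequence B = 36, 35, 34, 33, 32: linear: a_n = 37 − n.
Term 11 comes from subsequence A (its 6th entry): 81.
Term 12 comes from subsequence B (its 6th entry): 31.

81, 31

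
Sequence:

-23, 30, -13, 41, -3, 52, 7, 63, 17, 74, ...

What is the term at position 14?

Odd-indexed and even-indexed terms follow separate rules.
Track A = -23, -13, -3, 7, 17: linear: a_n = -33 + 10·n.
Track B = 30, 41, 52, 63, 74: linear: a_n = 19 + 11·n.
Position 14 falls in track B as its term 7, giving 96.

96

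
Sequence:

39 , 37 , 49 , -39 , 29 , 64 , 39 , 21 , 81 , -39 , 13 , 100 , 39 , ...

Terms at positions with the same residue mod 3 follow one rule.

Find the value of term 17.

Taking every 3rd term gives 3 separate tracks.
Track A = 39, -39, 39, -39, 39: the oscillation 39·(−1)^(n+1).
Track B = 37, 29, 21, 13: subtracting 8 each time.
Track C = 49, 64, 81, 100: perfect squares starting at 7².
Position 17 → track B, term 6 = -3.

-3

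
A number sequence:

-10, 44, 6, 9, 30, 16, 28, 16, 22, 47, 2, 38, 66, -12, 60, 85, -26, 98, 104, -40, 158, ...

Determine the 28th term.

161

Split by position mod 3: positions 1, 4, 7, … form one track, and each other residue class forms its own.
Track A: -10, 9, 28, 47, 66, 85, 104 (arithmetic with common difference +19).
Track B: 44, 30, 16, 2, -12, -26, -40 (subtracting 14 each time).
Track C: 6, 16, 22, 38, 60, 98, 158 (a Fibonacci-like recurrence a_n = a_{n-1} + a_{n-2}).
Term 28 comes from track A (its 10th entry): 161.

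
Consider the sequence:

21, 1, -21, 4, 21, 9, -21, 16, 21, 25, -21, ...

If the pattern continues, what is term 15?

-21

Positions 1, 3, 5, … form one subsequence and positions 2, 4, 6, … form another.
Track A = 21, -21, 21, -21, 21, -21: the oscillation 21·(−1)^(n+1).
Track B = 1, 4, 9, 16, 25: the squares 1², 2², 3², ….
Term 15 comes from track A (its 8th entry): -21.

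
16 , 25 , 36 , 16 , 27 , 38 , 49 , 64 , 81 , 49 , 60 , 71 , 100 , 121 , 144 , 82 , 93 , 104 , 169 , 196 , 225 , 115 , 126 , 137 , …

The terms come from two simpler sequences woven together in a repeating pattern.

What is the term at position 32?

400

The slot pattern repeats as AAABBB (period 6), so there are 2 interleaved tracks.
Track A: 16, 25, 36, 49, 64, 81, 100, 121, 144, 169, 196, 225 — the squares 4², 5², 6², ….
Track B: 16, 27, 38, 49, 60, 71, 82, 93, 104, 115, 126, 137 — adding 11 each time.
Position 32 falls in track A as its term 17, giving 400.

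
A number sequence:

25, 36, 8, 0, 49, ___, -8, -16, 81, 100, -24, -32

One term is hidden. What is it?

64

Positions follow the repeating pattern AABB; grouping by letter gives 2 tracks.
Track A = 25, 36, 49, ?, 81, 100: consecutive squares n² from n = 5.
Track B = 8, 0, -8, -16, -24, -32: arithmetic, step −8.
The gap is track A's term 4; the rule gives 64.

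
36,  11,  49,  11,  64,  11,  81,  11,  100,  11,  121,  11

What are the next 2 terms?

The terms cycle through 2 interleaved subsequences.
Track A: 36, 49, 64, 81, 100, 121 (the squares 6², 7², 8², …).
Track B: 11, 11, 11, 11, 11, 11 (always 11).
Position 13 falls in track A as its term 7, giving 144.
Position 14 → track B, term 7 = 11.

144, 11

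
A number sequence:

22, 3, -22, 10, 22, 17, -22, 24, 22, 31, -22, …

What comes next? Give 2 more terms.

Odd-indexed and even-indexed terms follow separate rules.
Stream A is 22, -22, 22, -22, 22, -22, which is alternating ±22.
Stream B is 3, 10, 17, 24, 31, which is arithmetic with common difference +7.
Term 12 comes from stream B (its 6th entry): 38.
Term 13 comes from stream A (its 7th entry): 22.

38, 22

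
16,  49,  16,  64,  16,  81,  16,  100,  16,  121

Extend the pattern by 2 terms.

Odd-indexed and even-indexed terms follow separate rules.
Track A: 16, 16, 16, 16, 16. Constant 16.
Track B: 49, 64, 81, 100, 121. Perfect squares starting at 7².
Term 11 comes from track A (its 6th entry): 16.
Position 12 → track B, term 6 = 144.

16, 144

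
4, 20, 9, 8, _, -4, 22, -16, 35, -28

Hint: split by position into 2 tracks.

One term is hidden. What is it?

13

Split by position mod 2 into 2 tracks.
Subsequence A: 4, 9, ?, 22, 35 (a Fibonacci-like recurrence a_n = a_{n-1} + a_{n-2}).
Subsequence B: 20, 8, -4, -16, -28 (subtracting 12 each time).
So the missing entry in subsequence A is 13.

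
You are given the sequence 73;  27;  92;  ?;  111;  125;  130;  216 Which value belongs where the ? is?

64

The terms cycle through 2 interleaved subsequences.
Stream A: 73, 92, 111, 130 (linear: a_n = 54 + 19·n).
Stream B: 27, ?, 125, 216 (consecutive cubes n³ from n = 3).
The gap is stream B's term 2; the rule gives 64.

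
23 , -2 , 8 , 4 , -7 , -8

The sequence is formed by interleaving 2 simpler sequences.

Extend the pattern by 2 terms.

-22, 16

Taking every 2nd term gives 2 separate tracks.
Subsequence A is 23, 8, -7, which is arithmetic, step −15.
Subsequence B is -2, 4, -8, which is geometric with ratio -2.
Position 7 → subsequence A, term 4 = -22.
Term 8 comes from subsequence B (its 4th entry): 16.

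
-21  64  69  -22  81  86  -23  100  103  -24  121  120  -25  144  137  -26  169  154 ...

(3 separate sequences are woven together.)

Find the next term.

-27

Taking every 3rd term gives 3 separate tracks.
Stream A: -21, -22, -23, -24, -25, -26 (arithmetic, step −1).
Stream B: 64, 81, 100, 121, 144, 169 (consecutive squares n² from n = 8).
Stream C: 69, 86, 103, 120, 137, 154 (arithmetic with common difference +17).
The 19th slot belongs to stream A; its 7th term is -27.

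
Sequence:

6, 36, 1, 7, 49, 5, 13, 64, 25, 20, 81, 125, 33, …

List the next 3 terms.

100, 625, 53

Read the sequence 3 terms at a time; column i is its own pattern.
Subsequence A: 6, 7, 13, 20, 33 — Fibonacci-style (each term is the sum of the two before it).
Subsequence B: 36, 49, 64, 81 — perfect squares starting at 6².
Subsequence C: 1, 5, 25, 125 — successive powers of 5.
Position 14 falls in subsequence B as its term 5, giving 100.
Term 15 comes from subsequence C (its 5th entry): 625.
Position 16 falls in subsequence A as its term 6, giving 53.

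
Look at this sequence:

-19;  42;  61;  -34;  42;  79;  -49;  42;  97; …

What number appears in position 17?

Read the sequence 3 terms at a time; column i is its own pattern.
Track A = -19, -34, -49: arithmetic, step −15.
Track B = 42, 42, 42: always 42.
Track C = 61, 79, 97: linear: a_n = 43 + 18·n.
Position 17 → track B, term 6 = 42.

42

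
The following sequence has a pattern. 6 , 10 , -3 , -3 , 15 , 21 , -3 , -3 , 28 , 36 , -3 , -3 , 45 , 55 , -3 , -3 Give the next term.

66

Positions follow the repeating pattern AABB; grouping by letter gives 2 tracks.
Subsequence A: 6, 10, 15, 21, 28, 36, 45, 55 (the triangular numbers T_3, T_4, …).
Subsequence B: -3, -3, -3, -3, -3, -3, -3, -3 (the constant sequence -3).
Position 17 falls in subsequence A as its term 9, giving 66.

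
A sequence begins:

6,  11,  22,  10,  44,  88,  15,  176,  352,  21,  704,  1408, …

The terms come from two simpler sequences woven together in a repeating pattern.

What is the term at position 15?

5632

The slot pattern repeats as ABB (period 3), so there are 2 interleaved tracks.
Track A is 6, 10, 15, 21, which is triangular numbers n(n+1)/2 for n = 3, 4, ….
Track B is 11, 22, 44, 88, 176, 352, 704, 1408, which is multiplying by 2 each time.
Position 15 falls in track B as its term 10, giving 5632.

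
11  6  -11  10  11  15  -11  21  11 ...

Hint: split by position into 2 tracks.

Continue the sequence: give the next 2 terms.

The terms cycle through 2 interleaved subsequences.
Subsequence A: 11, -11, 11, -11, 11. The oscillation 11·(−1)^(n+1).
Subsequence B: 6, 10, 15, 21. Triangular numbers starting at T_3.
Position 10 falls in subsequence B as its term 5, giving 28.
The 11th slot belongs to subsequence A; its 6th term is -11.

28, -11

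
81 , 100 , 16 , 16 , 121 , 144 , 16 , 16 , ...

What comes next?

169

Reading positions in blocks of 4 reveals the pattern AABB — 2 tracks woven together.
Stream A: 81, 100, 121, 144 — consecutive squares n² from n = 9.
Stream B: 16, 16, 16, 16 — the constant sequence 16.
Term 9 comes from stream A (its 5th entry): 169.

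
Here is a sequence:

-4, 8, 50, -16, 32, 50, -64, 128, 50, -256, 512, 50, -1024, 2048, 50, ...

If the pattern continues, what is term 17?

Positions follow the repeating pattern AAB; grouping by letter gives 2 tracks.
Track A: -4, 8, -16, 32, -64, 128, -256, 512, -1024, 2048 — a geometric progression (common ratio -2).
Track B: 50, 50, 50, 50, 50 — the constant sequence 50.
Term 17 comes from track A (its 12th entry): 8192.

8192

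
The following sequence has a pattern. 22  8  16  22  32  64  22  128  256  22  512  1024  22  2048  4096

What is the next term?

Reading positions in blocks of 3 reveals the pattern ABB — 2 tracks woven together.
Track A: 22, 22, 22, 22, 22 — constant 22.
Track B: 8, 16, 32, 64, 128, 256, 512, 1024, 2048, 4096 — powers 2^3, 2^4, 2^5, ….
Position 16 falls in track A as its term 6, giving 22.

22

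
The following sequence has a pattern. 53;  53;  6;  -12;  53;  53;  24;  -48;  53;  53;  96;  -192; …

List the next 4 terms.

Positions follow the repeating pattern AABB; grouping by letter gives 2 tracks.
Subsequence A: 53, 53, 53, 53, 53, 53. The constant sequence 53.
Subsequence B: 6, -12, 24, -48, 96, -192. Geometric, ×-2 each step.
Position 13 → subsequence A, term 7 = 53.
Position 14 → subsequence A, term 8 = 53.
Position 15 → subsequence B, term 7 = 384.
Term 16 comes from subsequence B (its 8th entry): -768.

53, 53, 384, -768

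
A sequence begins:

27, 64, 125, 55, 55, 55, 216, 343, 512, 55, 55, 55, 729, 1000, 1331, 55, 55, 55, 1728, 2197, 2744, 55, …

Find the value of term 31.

5832

Positions follow the repeating pattern AAABBB; grouping by letter gives 2 tracks.
Track A: 27, 64, 125, 216, 343, 512, 729, 1000, 1331, 1728, 2197, 2744 — consecutive cubes n³ from n = 3.
Track B: 55, 55, 55, 55, 55, 55, 55, 55, 55, 55 — the constant sequence 55.
The 31st slot belongs to track A; its 16th term is 5832.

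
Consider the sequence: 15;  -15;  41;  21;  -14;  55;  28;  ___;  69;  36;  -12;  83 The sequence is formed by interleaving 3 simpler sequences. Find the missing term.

Split by position mod 3: positions 1, 4, 7, … form one track, and each other residue class forms its own.
Stream A is 15, 21, 28, 36, which is triangular numbers starting at T_5.
Stream B is -15, -14, ?, -12, which is arithmetic, step +1.
Stream C is 41, 55, 69, 83, which is adding 14 each time.
The gap is stream B's term 3; the rule gives -13.

-13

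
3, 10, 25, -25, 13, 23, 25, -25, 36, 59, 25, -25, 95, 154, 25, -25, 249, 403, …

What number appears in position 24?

Reading positions in blocks of 4 reveals the pattern AABB — 2 tracks woven together.
Track A: 3, 10, 13, 23, 36, 59, 95, 154, 249, 403. A Fibonacci-like recurrence a_n = a_{n-1} + a_{n-2}.
Track B: 25, -25, 25, -25, 25, -25, 25, -25. The oscillation 25·(−1)^(n+1).
Position 24 falls in track B as its term 12, giving -25.

-25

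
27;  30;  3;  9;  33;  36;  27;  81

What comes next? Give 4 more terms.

39, 42, 243, 729

Positions follow the repeating pattern AABB; grouping by letter gives 2 tracks.
Stream A is 27, 30, 33, 36, which is linear: a_n = 24 + 3·n.
Stream B is 3, 9, 27, 81, which is successive powers of 3.
Position 9 → stream A, term 5 = 39.
Term 10 comes from stream A (its 6th entry): 42.
Position 11 → stream B, term 5 = 243.
The 12th slot belongs to stream B; its 6th term is 729.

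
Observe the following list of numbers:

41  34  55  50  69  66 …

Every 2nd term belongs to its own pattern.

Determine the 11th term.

The terms cycle through 2 interleaved subsequences.
Track A = 41, 55, 69: arithmetic, step +14.
Track B = 34, 50, 66: adding 16 each time.
Position 11 → track A, term 6 = 111.

111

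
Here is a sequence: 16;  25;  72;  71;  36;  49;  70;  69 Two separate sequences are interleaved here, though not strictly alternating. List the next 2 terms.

Reading positions in blocks of 4 reveals the pattern AABB — 2 tracks woven together.
Track A is 16, 25, 36, 49, which is consecutive squares n² from n = 4.
Track B is 72, 71, 70, 69, which is linear: a_n = 73 − n.
Term 9 comes from track A (its 5th entry): 64.
Term 10 comes from track A (its 6th entry): 81.

64, 81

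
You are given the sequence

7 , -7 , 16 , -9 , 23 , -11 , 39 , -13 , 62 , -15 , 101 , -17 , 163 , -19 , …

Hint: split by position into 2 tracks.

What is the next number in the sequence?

Positions 1, 3, 5, … form one subsequence and positions 2, 4, 6, … form another.
Track A: 7, 16, 23, 39, 62, 101, 163 (each term equals the sum of the previous two).
Track B: -7, -9, -11, -13, -15, -17, -19 (arithmetic with common difference −2).
Term 15 comes from track A (its 8th entry): 264.

264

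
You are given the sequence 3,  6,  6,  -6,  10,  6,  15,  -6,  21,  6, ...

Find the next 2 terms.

28, -6

Split by position mod 2 into 2 tracks.
Subsequence A: 3, 6, 10, 15, 21. The triangular numbers T_2, T_3, ….
Subsequence B: 6, -6, 6, -6, 6. Alternating ±6.
Position 11 falls in subsequence A as its term 6, giving 28.
Position 12 falls in subsequence B as its term 6, giving -6.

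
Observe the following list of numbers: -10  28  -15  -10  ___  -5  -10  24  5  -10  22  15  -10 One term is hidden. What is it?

26

Taking every 3rd term gives 3 separate tracks.
Track A = -10, -10, -10, -10, -10: the constant sequence -10.
Track B = 28, ?, 24, 22: linear: a_n = 30 − 2·n.
Track C = -15, -5, 5, 15: adding 10 each time.
So the missing entry in track B is 26.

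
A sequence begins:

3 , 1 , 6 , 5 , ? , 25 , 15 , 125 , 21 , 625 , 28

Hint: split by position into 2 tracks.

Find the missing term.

10

Odd-indexed and even-indexed terms follow separate rules.
Subsequence A: 3, 6, ?, 15, 21, 28 — triangular numbers n(n+1)/2 for n = 2, 3, ….
Subsequence B: 1, 5, 25, 125, 625 — powers 5^0, 5^1, 5^2, ….
Filling subsequence A at index 3 by its rule yields 10.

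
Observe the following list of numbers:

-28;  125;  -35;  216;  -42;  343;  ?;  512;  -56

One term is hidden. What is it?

Taking every 2nd term gives 2 separate tracks.
Track A is -28, -35, -42, ?, -56, which is subtracting 7 each time.
Track B is 125, 216, 343, 512, which is consecutive cubes n³ from n = 5.
Track A's pattern makes the blank -49.

-49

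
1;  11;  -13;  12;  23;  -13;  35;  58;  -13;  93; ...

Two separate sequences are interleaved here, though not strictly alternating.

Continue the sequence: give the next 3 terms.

Reading positions in blocks of 3 reveals the pattern AAB — 2 tracks woven together.
Subsequence A: 1, 11, 12, 23, 35, 58, 93. Fibonacci-style (each term is the sum of the two before it).
Subsequence B: -13, -13, -13. The constant sequence -13.
The 11th slot belongs to subsequence A; its 8th term is 151.
Term 12 comes from subsequence B (its 4th entry): -13.
The 13th slot belongs to subsequence A; its 9th term is 244.

151, -13, 244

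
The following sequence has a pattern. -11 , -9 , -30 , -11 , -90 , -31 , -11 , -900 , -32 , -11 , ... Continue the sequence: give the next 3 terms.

-9000, -33, -11

Split by position mod 3: positions 1, 4, 7, … form one track, and each other residue class forms its own.
Stream A is -11, -11, -11, -11, which is always -11.
Stream B is -9, -90, -900, which is geometric, ×10 each step.
Stream C is -30, -31, -32, which is linear: a_n = -29 − n.
Term 11 comes from stream B (its 4th entry): -9000.
The 12th slot belongs to stream C; its 4th term is -33.
Term 13 comes from stream A (its 5th entry): -11.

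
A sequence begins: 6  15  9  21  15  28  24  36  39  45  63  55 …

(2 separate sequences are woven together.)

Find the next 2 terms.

Taking every 2nd term gives 2 separate tracks.
Subsequence A: 6, 9, 15, 24, 39, 63 (Fibonacci-style (each term is the sum of the two before it)).
Subsequence B: 15, 21, 28, 36, 45, 55 (triangular numbers n(n+1)/2 for n = 5, 6, …).
Position 13 → subsequence A, term 7 = 102.
Position 14 → subsequence B, term 7 = 66.

102, 66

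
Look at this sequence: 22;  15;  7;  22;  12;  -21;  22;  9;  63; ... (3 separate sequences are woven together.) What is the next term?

Split by position mod 3: positions 1, 4, 7, … form one track, and each other residue class forms its own.
Track A: 22, 22, 22 (the constant sequence 22).
Track B: 15, 12, 9 (linear: a_n = 18 − 3·n).
Track C: 7, -21, 63 (geometric, ×-3 each step).
Position 10 → track A, term 4 = 22.

22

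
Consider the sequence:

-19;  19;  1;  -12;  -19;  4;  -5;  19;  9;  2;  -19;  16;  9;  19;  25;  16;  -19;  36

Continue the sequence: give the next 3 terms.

23, 19, 49

Read the sequence 3 terms at a time; column i is its own pattern.
Track A: -19, -12, -5, 2, 9, 16 (arithmetic, step +7).
Track B: 19, -19, 19, -19, 19, -19 (alternating ±19).
Track C: 1, 4, 9, 16, 25, 36 (perfect squares starting at 1²).
Position 19 falls in track A as its term 7, giving 23.
Term 20 comes from track B (its 7th entry): 19.
The 21st slot belongs to track C; its 7th term is 49.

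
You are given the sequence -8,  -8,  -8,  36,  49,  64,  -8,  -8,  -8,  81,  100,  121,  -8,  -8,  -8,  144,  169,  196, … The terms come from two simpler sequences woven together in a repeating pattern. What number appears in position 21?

Positions follow the repeating pattern AAABBB; grouping by letter gives 2 tracks.
Subsequence A: -8, -8, -8, -8, -8, -8, -8, -8, -8 (always -8).
Subsequence B: 36, 49, 64, 81, 100, 121, 144, 169, 196 (the squares 6², 7², 8², …).
The 21st slot belongs to subsequence A; its 12th term is -8.

-8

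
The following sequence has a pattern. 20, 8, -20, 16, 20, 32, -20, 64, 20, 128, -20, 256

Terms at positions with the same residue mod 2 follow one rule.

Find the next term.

20

Split by position mod 2 into 2 tracks.
Subsequence A: 20, -20, 20, -20, 20, -20 — the oscillation 20·(−1)^(n+1).
Subsequence B: 8, 16, 32, 64, 128, 256 — powers of 2.
Term 13 comes from subsequence A (its 7th entry): 20.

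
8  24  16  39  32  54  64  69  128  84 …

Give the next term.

256

Taking every 2nd term gives 2 separate tracks.
Subsequence A = 8, 16, 32, 64, 128: successive powers of 2.
Subsequence B = 24, 39, 54, 69, 84: adding 15 each time.
Position 11 falls in subsequence A as its term 6, giving 256.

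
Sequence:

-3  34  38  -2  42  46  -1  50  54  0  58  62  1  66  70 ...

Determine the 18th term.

78

Reading positions in blocks of 3 reveals the pattern ABB — 2 tracks woven together.
Track A: -3, -2, -1, 0, 1 — arithmetic with common difference +1.
Track B: 34, 38, 42, 46, 50, 54, 58, 62, 66, 70 — adding 4 each time.
Position 18 falls in track B as its term 12, giving 78.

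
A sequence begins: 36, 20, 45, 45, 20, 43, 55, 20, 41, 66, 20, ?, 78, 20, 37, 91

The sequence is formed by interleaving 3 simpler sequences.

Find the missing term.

Split by position mod 3 into 3 tracks.
Track A: 36, 45, 55, 66, 78, 91 (triangular numbers n(n+1)/2 for n = 8, 9, …).
Track B: 20, 20, 20, 20, 20 (constant 20).
Track C: 45, 43, 41, ?, 37 (subtracting 2 each time).
Filling track C at index 4 by its rule yields 39.

39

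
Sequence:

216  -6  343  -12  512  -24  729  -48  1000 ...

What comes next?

Taking every 2nd term gives 2 separate tracks.
Stream A: 216, 343, 512, 729, 1000. Perfect cubes starting at 6³.
Stream B: -6, -12, -24, -48. A geometric progression (common ratio 2).
Position 10 → stream B, term 5 = -96.

-96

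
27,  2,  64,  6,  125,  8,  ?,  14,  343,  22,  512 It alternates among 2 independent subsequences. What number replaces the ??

Odd-indexed and even-indexed terms follow separate rules.
Track A: 27, 64, 125, ?, 343, 512 — consecutive cubes n³ from n = 3.
Track B: 2, 6, 8, 14, 22 — a Fibonacci-like recurrence a_n = a_{n-1} + a_{n-2}.
So the missing entry in track A is 216.

216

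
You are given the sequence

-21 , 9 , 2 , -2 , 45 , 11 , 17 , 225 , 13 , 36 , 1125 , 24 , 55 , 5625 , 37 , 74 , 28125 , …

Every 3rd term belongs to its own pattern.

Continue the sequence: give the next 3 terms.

The terms cycle through 3 interleaved subsequences.
Track A = -21, -2, 17, 36, 55, 74: arithmetic with common difference +19.
Track B = 9, 45, 225, 1125, 5625, 28125: multiplying by 5 each time.
Track C = 2, 11, 13, 24, 37: a Fibonacci-like recurrence a_n = a_{n-1} + a_{n-2}.
Position 18 falls in track C as its term 6, giving 61.
Term 19 comes from track A (its 7th entry): 93.
Position 20 → track B, term 7 = 140625.

61, 93, 140625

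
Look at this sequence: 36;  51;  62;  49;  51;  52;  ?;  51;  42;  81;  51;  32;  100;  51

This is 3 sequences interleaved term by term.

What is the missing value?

The terms cycle through 3 interleaved subsequences.
Subsequence A: 36, 49, ?, 81, 100. Consecutive squares n² from n = 6.
Subsequence B: 51, 51, 51, 51, 51. Constant 51.
Subsequence C: 62, 52, 42, 32. Subtracting 10 each time.
Filling subsequence A at index 3 by its rule yields 64.

64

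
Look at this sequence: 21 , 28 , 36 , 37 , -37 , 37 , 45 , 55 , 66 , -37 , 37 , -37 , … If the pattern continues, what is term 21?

153

Reading positions in blocks of 6 reveals the pattern AAABBB — 2 tracks woven together.
Stream A: 21, 28, 36, 45, 55, 66 — the triangular numbers T_6, T_7, ….
Stream B: 37, -37, 37, -37, 37, -37 — the oscillation 37·(−1)^(n+1).
Position 21 falls in stream A as its term 12, giving 153.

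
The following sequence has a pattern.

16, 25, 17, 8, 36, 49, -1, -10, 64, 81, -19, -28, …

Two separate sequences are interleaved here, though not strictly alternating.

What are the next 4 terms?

100, 121, -37, -46

Reading positions in blocks of 4 reveals the pattern AABB — 2 tracks woven together.
Track A: 16, 25, 36, 49, 64, 81 (the squares 4², 5², 6², …).
Track B: 17, 8, -1, -10, -19, -28 (linear: a_n = 26 − 9·n).
Term 13 comes from track A (its 7th entry): 100.
The 14th slot belongs to track A; its 8th term is 121.
Position 15 falls in track B as its term 7, giving -37.
Term 16 comes from track B (its 8th entry): -46.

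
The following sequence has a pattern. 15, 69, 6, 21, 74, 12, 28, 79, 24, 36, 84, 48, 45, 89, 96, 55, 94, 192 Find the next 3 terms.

66, 99, 384

Split by position mod 3 into 3 tracks.
Track A: 15, 21, 28, 36, 45, 55 (triangular numbers starting at T_5).
Track B: 69, 74, 79, 84, 89, 94 (arithmetic, step +5).
Track C: 6, 12, 24, 48, 96, 192 (geometric, ×2 each step).
Term 19 comes from track A (its 7th entry): 66.
Term 20 comes from track B (its 7th entry): 99.
Term 21 comes from track C (its 7th entry): 384.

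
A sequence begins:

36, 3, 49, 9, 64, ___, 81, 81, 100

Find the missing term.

Taking every 2nd term gives 2 separate tracks.
Track A is 36, 49, 64, 81, 100, which is the squares 6², 7², 8², ….
Track B is 3, 9, ?, 81, which is successive powers of 3.
So the missing entry in track B is 27.

27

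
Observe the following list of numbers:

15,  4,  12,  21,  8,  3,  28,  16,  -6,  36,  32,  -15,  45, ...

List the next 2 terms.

64, -24

Split by position mod 3: positions 1, 4, 7, … form one track, and each other residue class forms its own.
Subsequence A: 15, 21, 28, 36, 45. Triangular numbers n(n+1)/2 for n = 5, 6, ….
Subsequence B: 4, 8, 16, 32. Multiplying by 2 each time.
Subsequence C: 12, 3, -6, -15. Arithmetic with common difference −9.
Position 14 falls in subsequence B as its term 5, giving 64.
Term 15 comes from subsequence C (its 5th entry): -24.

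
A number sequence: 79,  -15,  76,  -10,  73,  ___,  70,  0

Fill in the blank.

-5

Taking every 2nd term gives 2 separate tracks.
Track A: 79, 76, 73, 70 — arithmetic with common difference −3.
Track B: -15, -10, ?, 0 — arithmetic, step +5.
So the missing entry in track B is -5.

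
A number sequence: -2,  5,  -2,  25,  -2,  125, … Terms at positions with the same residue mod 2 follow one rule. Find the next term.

Positions 1, 3, 5, … form one subsequence and positions 2, 4, 6, … form another.
Track A: -2, -2, -2. The constant sequence -2.
Track B: 5, 25, 125. Powers 5^1, 5^2, 5^3, ….
Position 7 → track A, term 4 = -2.

-2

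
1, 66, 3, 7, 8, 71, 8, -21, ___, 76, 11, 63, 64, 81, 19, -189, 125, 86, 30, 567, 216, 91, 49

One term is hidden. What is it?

The terms cycle through 4 interleaved subsequences.
Stream A: 1, 8, ?, 64, 125, 216 — the cubes 1³, 2³, 3³, ….
Stream B: 66, 71, 76, 81, 86, 91 — adding 5 each time.
Stream C: 3, 8, 11, 19, 30, 49 — Fibonacci-style (each term is the sum of the two before it).
Stream D: 7, -21, 63, -189, 567 — multiplying by -3 each time.
Filling stream A at index 3 by its rule yields 27.

27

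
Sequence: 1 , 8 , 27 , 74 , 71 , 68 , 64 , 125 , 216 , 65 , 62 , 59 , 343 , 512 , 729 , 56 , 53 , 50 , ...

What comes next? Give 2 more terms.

Positions follow the repeating pattern AAABBB; grouping by letter gives 2 tracks.
Track A: 1, 8, 27, 64, 125, 216, 343, 512, 729 — the cubes 1³, 2³, 3³, ….
Track B: 74, 71, 68, 65, 62, 59, 56, 53, 50 — linear: a_n = 77 − 3·n.
The 19th slot belongs to track A; its 10th term is 1000.
The 20th slot belongs to track A; its 11th term is 1331.

1000, 1331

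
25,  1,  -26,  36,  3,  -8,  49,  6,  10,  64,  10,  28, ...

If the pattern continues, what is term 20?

Read the sequence 3 terms at a time; column i is its own pattern.
Stream A = 25, 36, 49, 64: perfect squares starting at 5².
Stream B = 1, 3, 6, 10: triangular numbers starting at T_1.
Stream C = -26, -8, 10, 28: adding 18 each time.
The 20th slot belongs to stream B; its 7th term is 28.

28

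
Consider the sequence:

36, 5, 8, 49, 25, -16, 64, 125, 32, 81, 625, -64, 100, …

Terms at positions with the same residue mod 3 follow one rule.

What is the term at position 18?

Split by position mod 3 into 3 tracks.
Track A is 36, 49, 64, 81, 100, which is the squares 6², 7², 8², ….
Track B is 5, 25, 125, 625, which is powers 5^1, 5^2, 5^3, ….
Track C is 8, -16, 32, -64, which is multiplying by -2 each time.
The 18th slot belongs to track C; its 6th term is -256.

-256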